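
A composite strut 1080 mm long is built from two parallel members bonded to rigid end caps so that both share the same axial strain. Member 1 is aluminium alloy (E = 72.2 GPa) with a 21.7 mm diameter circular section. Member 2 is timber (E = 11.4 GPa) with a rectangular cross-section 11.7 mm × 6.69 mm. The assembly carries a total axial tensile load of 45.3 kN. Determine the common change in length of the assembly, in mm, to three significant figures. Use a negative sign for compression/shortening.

A_1 = 369.8 mm².
A_2 = 78.27 mm².
Equal strain + equilibrium ⇒ each member carries load in proportion to AE: A₁E₁ = 26700000 N, A₂E₂ = 892300 N, ΣAE = 27590000 N.
δ = PL/ΣAE = 45300·1080/27590000 = 1.773 mm.

1.77 mm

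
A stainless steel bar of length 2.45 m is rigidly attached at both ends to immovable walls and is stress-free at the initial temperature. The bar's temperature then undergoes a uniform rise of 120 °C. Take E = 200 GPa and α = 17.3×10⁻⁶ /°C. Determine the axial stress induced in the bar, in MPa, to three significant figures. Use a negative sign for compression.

Free thermal expansion αLΔT = 17.3e-6 · 2450 · 120 = 5.086 mm.
The walls impose strain ε = −(5.086)/2450 = -2.0760e-03; σ = Eε = 200000 · -2.0760e-03 = -415.2 MPa.

-415 MPa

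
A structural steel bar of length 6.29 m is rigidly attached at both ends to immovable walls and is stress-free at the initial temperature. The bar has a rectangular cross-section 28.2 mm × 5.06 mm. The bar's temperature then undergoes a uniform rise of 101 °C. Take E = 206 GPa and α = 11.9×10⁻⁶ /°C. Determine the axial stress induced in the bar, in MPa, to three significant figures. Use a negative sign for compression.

Free thermal expansion αLΔT = 11.9e-6 · 6290 · 101 = 7.56 mm.
The walls impose strain ε = −(7.56)/6290 = -1.2019e-03; σ = Eε = 206000 · -1.2019e-03 = -247.6 MPa.

-248 MPa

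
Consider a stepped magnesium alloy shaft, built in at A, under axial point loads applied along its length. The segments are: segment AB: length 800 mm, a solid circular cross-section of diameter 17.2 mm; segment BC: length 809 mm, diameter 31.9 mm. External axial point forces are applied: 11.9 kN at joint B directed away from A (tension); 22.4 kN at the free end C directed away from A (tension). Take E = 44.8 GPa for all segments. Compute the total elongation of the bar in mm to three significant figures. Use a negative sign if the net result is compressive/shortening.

Internal axial forces (sectioning from the free end, tension +): N_BC = 22.4 kN, N_AB = 34.3 kN.
A_AB = 232.4 mm².
A_BC = 799.2 mm².
δ_AB = 34300·800/(232.4·44800) = 2.636 mm
δ_BC = 22400·809/(799.2·44800) = 0.5061 mm
δ = Σδ_i = 3.142 mm.

3.14 mm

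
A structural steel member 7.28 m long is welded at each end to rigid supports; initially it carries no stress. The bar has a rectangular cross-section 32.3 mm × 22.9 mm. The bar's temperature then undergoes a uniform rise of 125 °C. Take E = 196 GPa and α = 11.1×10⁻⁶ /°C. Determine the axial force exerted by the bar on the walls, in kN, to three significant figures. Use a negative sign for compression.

Free thermal expansion αLΔT = 11.1e-6 · 7280 · 125 = 10.1 mm.
The walls impose strain ε = −(10.1)/7280 = -1.3875e-03; σ = Eε = 196000 · -1.3875e-03 = -271.9 MPa.
Wall reaction R = σ·A = -271.9·739.7 = -201200 N = -201.2 kN.

-201 kN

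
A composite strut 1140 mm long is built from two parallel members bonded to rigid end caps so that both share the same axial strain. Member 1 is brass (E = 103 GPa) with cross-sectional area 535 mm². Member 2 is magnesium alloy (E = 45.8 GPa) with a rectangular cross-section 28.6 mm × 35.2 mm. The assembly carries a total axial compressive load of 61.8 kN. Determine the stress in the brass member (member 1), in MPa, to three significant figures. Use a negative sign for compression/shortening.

-62.9 MPa

A_2 = 1007 mm².
Equal strain + equilibrium ⇒ each member carries load in proportion to AE: A₁E₁ = 55100000 N, A₂E₂ = 46110000 N, ΣAE = 101200000 N.
σ₁ = P·E₁/ΣAE = -61800·103000/101200000 = -62.89 MPa.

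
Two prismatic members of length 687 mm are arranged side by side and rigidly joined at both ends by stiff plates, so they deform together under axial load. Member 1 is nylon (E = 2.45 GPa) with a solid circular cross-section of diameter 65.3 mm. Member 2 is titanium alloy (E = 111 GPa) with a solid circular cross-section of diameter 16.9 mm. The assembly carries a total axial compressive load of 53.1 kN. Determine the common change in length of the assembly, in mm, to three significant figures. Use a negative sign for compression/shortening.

A_1 = 3349 mm².
A_2 = 224.3 mm².
Equal strain + equilibrium ⇒ each member carries load in proportion to AE: A₁E₁ = 8205000 N, A₂E₂ = 24900000 N, ΣAE = 33100000 N.
δ = PL/ΣAE = -53100·687/33100000 = -1.102 mm.

-1.10 mm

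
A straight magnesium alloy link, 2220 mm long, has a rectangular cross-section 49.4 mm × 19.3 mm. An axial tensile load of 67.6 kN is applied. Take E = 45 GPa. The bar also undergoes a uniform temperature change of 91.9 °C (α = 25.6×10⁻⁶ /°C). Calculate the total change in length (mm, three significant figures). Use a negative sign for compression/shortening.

8.72 mm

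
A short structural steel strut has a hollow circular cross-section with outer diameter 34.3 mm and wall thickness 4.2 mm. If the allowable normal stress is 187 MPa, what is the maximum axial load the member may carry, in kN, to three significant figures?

A = 397.2 mm².
P_max = σ_allow · A = 187 · 397.2 = 74270 N = 74.27 kN.

74.3 kN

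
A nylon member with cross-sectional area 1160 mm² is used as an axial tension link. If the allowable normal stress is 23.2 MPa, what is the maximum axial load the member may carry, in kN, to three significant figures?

26.9 kN

P_max = σ_allow · A = 23.2 · 1160 = 26910 N = 26.91 kN.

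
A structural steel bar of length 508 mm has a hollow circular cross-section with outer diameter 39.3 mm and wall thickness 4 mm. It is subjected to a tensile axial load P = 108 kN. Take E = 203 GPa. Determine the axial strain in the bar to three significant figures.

0.00120

A = 443.6 mm².
σ = N/A = 243.5 MPa; ε = σ/E = 243.5/203000 = 1.199e-03.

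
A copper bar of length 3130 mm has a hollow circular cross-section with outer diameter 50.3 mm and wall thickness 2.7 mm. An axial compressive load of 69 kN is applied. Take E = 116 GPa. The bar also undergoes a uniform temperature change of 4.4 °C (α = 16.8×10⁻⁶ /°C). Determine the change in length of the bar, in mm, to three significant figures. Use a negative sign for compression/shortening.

-4.38 mm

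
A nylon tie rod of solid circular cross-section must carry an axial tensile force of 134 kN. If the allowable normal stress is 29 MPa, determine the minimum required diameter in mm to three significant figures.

76.7 mm

Required area A ≥ P/σ_allow = 134000/29 = 4621 mm².
For a solid circular section, d ≥ √(4A/π) = 76.7 mm.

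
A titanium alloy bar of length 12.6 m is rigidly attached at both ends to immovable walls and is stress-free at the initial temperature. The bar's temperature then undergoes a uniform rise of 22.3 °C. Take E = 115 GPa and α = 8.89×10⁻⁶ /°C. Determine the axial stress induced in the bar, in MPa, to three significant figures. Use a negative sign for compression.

Free thermal expansion αLΔT = 8.89e-6 · 12600 · 22.3 = 2.498 mm.
The walls impose strain ε = −(2.498)/12600 = -1.9825e-04; σ = Eε = 115000 · -1.9825e-04 = -22.8 MPa.

-22.8 MPa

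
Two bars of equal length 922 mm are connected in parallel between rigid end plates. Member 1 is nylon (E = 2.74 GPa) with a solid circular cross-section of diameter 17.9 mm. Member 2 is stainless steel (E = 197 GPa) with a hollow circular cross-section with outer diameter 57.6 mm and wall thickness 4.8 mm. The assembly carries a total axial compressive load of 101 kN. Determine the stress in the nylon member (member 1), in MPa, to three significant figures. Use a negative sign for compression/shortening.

-1.76 MPa

A_1 = 251.6 mm².
A_2 = 796.2 mm².
Equal strain + equilibrium ⇒ each member carries load in proportion to AE: A₁E₁ = 689500 N, A₂E₂ = 156900000 N, ΣAE = 157500000 N.
σ₁ = P·E₁/ΣAE = -101000·2740/157500000 = -1.757 MPa.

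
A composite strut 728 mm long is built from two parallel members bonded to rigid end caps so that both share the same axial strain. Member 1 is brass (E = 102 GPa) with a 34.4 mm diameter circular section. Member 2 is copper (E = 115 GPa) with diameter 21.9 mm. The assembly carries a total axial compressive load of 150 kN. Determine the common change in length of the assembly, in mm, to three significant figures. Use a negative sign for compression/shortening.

A_1 = 929.4 mm².
A_2 = 376.7 mm².
Equal strain + equilibrium ⇒ each member carries load in proportion to AE: A₁E₁ = 94800000 N, A₂E₂ = 43320000 N, ΣAE = 138100000 N.
δ = PL/ΣAE = -150000·728/138100000 = -0.7906 mm.

-0.791 mm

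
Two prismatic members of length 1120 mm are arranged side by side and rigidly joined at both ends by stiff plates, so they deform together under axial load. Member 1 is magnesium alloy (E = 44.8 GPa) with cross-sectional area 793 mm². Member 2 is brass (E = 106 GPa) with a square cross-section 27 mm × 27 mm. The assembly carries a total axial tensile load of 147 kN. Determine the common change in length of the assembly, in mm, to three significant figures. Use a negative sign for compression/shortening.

A_2 = 729 mm².
Equal strain + equilibrium ⇒ each member carries load in proportion to AE: A₁E₁ = 35530000 N, A₂E₂ = 77270000 N, ΣAE = 112800000 N.
δ = PL/ΣAE = 147000·1120/112800000 = 1.46 mm.

1.46 mm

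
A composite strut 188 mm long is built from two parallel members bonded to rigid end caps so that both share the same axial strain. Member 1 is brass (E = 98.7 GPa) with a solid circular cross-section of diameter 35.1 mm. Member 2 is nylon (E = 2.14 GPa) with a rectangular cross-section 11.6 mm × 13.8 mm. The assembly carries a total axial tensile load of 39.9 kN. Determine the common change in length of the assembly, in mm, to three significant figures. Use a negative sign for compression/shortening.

A_1 = 967.6 mm².
A_2 = 160.1 mm².
Equal strain + equilibrium ⇒ each member carries load in proportion to AE: A₁E₁ = 95500000 N, A₂E₂ = 342600 N, ΣAE = 95850000 N.
δ = PL/ΣAE = 39900·188/95850000 = 0.07826 mm.

0.0783 mm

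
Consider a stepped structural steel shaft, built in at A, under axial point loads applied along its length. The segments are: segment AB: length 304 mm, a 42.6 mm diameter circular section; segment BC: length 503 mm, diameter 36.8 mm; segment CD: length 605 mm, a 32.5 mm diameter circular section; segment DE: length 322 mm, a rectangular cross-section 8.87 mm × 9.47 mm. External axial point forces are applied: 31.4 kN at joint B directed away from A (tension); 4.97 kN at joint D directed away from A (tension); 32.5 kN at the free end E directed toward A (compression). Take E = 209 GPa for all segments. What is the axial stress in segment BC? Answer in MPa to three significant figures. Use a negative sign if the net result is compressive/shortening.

-25.9 MPa

Internal axial forces (sectioning from the free end, tension +): N_DE = -32.5 kN, N_CD = -27.53 kN, N_BC = -27.53 kN, N_AB = 3.87 kN.
A_BC = 1064 mm².
σ_BC = N_BC/A_BC = -27530/1064 = -25.88 MPa.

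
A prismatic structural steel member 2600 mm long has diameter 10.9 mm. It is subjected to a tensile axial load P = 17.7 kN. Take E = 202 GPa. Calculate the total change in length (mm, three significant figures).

A = 93.31 mm².
δ_mech = NL/(AE) = 17700·2600/(93.31·202000) = 2.441 mm.

2.44 mm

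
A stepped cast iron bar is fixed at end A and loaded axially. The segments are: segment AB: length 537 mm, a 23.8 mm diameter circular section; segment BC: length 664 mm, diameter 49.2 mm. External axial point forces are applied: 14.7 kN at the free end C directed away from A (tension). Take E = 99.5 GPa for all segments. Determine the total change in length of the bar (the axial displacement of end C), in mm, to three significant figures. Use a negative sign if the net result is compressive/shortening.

Internal axial forces (sectioning from the free end, tension +): N_BC = 14.7 kN, N_AB = 14.7 kN.
A_AB = 444.9 mm².
A_BC = 1901 mm².
δ_AB = 14700·537/(444.9·99500) = 0.1783 mm
δ_BC = 14700·664/(1901·99500) = 0.0516 mm
δ = Σδ_i = 0.2299 mm.

0.230 mm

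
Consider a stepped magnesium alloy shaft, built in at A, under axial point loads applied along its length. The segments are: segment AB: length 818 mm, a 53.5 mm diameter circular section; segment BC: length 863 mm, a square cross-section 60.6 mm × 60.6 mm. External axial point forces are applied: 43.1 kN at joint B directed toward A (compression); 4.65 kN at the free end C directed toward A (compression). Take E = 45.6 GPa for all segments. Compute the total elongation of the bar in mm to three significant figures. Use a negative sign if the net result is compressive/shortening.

-0.405 mm

Internal axial forces (sectioning from the free end, tension +): N_BC = -4.65 kN, N_AB = -47.75 kN.
A_AB = 2248 mm².
A_BC = 3672 mm².
δ_AB = -47750·818/(2248·45600) = -0.381 mm
δ_BC = -4650·863/(3672·45600) = -0.02396 mm
δ = Σδ_i = -0.405 mm.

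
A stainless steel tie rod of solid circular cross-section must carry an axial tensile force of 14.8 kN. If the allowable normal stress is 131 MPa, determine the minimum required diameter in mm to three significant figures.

Required area A ≥ P/σ_allow = 14800/131 = 113 mm².
For a solid circular section, d ≥ √(4A/π) = 11.99 mm.

12.0 mm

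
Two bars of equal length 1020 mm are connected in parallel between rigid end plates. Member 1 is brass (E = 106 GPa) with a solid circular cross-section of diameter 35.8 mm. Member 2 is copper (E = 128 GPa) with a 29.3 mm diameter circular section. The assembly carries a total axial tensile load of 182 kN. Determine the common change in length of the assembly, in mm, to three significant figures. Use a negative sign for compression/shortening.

A_1 = 1007 mm².
A_2 = 674.3 mm².
Equal strain + equilibrium ⇒ each member carries load in proportion to AE: A₁E₁ = 106700000 N, A₂E₂ = 86300000 N, ΣAE = 193000000 N.
δ = PL/ΣAE = 182000·1020/193000000 = 0.9618 mm.

0.962 mm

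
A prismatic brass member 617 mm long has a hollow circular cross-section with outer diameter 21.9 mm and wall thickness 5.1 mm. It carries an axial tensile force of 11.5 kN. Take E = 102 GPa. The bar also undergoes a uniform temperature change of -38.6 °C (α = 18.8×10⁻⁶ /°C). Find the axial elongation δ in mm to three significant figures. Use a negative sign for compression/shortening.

-0.189 mm

A = 269.2 mm².
δ_mech = NL/(AE) = 11500·617/(269.2·102000) = 0.2584 mm.
δ_thermal = αLΔT = 18.8e-6·617·-38.6 = -0.4477 mm.
δ = δ_mech + δ_thermal = -0.1893 mm.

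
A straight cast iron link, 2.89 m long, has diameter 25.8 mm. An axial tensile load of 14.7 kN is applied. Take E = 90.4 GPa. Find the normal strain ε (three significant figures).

3.11e-04

A = 522.8 mm².
σ = N/A = 28.12 MPa; ε = σ/E = 28.12/90400 = 3.110e-04.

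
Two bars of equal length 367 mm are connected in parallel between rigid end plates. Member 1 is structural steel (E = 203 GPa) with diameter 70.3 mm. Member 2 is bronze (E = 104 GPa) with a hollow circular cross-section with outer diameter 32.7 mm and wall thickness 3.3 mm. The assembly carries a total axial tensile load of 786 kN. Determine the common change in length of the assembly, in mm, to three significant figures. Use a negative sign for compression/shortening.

A_1 = 3882 mm².
A_2 = 304.8 mm².
Equal strain + equilibrium ⇒ each member carries load in proportion to AE: A₁E₁ = 787900000 N, A₂E₂ = 31700000 N, ΣAE = 819600000 N.
δ = PL/ΣAE = 786000·367/819600000 = 0.3519 mm.

0.352 mm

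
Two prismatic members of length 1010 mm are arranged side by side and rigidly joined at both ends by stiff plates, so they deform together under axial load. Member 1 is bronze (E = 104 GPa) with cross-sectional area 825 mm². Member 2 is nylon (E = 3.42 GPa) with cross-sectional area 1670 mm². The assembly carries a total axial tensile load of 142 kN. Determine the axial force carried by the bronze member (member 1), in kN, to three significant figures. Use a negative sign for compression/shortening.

Equal strain + equilibrium ⇒ each member carries load in proportion to AE: A₁E₁ = 85800000 N, A₂E₂ = 5711000 N, ΣAE = 91510000 N.
F₁ = P·A₁E₁/ΣAE = 142000·85800000/91510000 = 133100 N.

133 kN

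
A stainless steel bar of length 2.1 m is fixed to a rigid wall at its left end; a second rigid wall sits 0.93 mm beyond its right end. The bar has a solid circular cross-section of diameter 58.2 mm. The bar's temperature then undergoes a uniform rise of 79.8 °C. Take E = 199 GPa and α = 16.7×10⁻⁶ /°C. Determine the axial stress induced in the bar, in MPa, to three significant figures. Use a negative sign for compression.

-177 MPa

Free thermal expansion αLΔT = 16.7e-6 · 2100 · 79.8 = 2.799 mm.
The walls engage after the gap closes; constrained expansion = 2.799 − 0.93 = 1.869 mm.
The walls impose strain ε = −(1.869)/2100 = -8.8980e-04; σ = Eε = 199000 · -8.8980e-04 = -177.1 MPa.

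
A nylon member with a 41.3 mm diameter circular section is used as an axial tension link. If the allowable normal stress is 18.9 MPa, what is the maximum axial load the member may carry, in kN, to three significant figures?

A = 1340 mm².
P_max = σ_allow · A = 18.9 · 1340 = 25320 N = 25.32 kN.

25.3 kN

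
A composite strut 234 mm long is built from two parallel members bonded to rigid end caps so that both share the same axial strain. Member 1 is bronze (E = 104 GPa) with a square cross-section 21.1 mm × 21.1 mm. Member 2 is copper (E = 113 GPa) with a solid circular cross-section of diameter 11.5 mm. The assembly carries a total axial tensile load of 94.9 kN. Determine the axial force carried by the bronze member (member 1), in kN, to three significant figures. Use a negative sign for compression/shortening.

A_1 = 445.2 mm².
A_2 = 103.9 mm².
Equal strain + equilibrium ⇒ each member carries load in proportion to AE: A₁E₁ = 46300000 N, A₂E₂ = 11740000 N, ΣAE = 58040000 N.
F₁ = P·A₁E₁/ΣAE = 94900·46300000/58040000 = 75710 N.

75.7 kN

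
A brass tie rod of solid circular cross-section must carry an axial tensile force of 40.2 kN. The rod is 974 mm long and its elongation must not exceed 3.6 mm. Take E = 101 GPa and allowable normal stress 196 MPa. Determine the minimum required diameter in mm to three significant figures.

16.2 mm

Required area A ≥ P/σ_allow = 40200/196 = 205.1 mm².
For a solid circular section, d ≥ √(4A/π) = 16.16 mm.
Elongation limit: A ≥ PL/(Eδ_allow) = 40200·974/(101000·3.6) = 107.7 mm² ⇒ d ≥ 11.71 mm.
The stress limit governs.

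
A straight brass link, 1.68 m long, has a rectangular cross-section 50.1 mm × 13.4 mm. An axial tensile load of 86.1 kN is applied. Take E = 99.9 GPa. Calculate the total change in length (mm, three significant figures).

A = 671.3 mm².
δ_mech = NL/(AE) = 86100·1680/(671.3·99900) = 2.157 mm.

2.16 mm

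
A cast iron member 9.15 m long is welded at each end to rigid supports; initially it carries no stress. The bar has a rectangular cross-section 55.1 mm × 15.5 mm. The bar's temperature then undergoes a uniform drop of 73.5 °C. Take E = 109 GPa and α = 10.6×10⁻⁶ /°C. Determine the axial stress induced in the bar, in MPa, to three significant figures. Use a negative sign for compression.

Free thermal expansion αLΔT = 10.6e-6 · 9150 · -73.5 = -7.129 mm.
The walls impose strain ε = −(-7.129)/9150 = 7.7910e-04; σ = Eε = 109000 · 7.7910e-04 = 84.92 MPa.

84.9 MPa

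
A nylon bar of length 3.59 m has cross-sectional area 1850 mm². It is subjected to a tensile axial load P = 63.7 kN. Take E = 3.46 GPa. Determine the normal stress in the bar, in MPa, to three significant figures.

34.4 MPa

σ = N/A = 63700/1850 = 34.43 MPa.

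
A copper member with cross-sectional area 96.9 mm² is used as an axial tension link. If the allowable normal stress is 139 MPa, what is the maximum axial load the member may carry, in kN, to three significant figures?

P_max = σ_allow · A = 139 · 96.9 = 13470 N = 13.47 kN.

13.5 kN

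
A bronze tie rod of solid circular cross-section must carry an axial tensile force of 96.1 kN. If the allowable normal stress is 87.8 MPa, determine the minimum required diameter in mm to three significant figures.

37.3 mm

Required area A ≥ P/σ_allow = 96100/87.8 = 1095 mm².
For a solid circular section, d ≥ √(4A/π) = 37.33 mm.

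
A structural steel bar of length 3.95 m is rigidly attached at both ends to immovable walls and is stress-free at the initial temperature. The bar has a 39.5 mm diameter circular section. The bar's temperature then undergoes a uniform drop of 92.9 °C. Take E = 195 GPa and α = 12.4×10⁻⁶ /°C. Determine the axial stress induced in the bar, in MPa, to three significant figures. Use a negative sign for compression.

Free thermal expansion αLΔT = 12.4e-6 · 3950 · -92.9 = -4.55 mm.
The walls impose strain ε = −(-4.55)/3950 = 1.1520e-03; σ = Eε = 195000 · 1.1520e-03 = 224.6 MPa.

225 MPa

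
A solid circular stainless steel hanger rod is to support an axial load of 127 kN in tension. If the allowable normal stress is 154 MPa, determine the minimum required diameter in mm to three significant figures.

32.4 mm

Required area A ≥ P/σ_allow = 127000/154 = 824.7 mm².
For a solid circular section, d ≥ √(4A/π) = 32.4 mm.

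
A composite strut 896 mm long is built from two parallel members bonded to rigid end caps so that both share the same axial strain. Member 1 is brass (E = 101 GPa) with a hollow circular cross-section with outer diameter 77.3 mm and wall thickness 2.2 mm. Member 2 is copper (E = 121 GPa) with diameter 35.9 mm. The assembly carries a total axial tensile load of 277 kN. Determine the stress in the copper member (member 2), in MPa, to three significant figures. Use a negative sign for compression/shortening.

192 MPa

A_1 = 519.1 mm².
A_2 = 1012 mm².
Equal strain + equilibrium ⇒ each member carries load in proportion to AE: A₁E₁ = 52420000 N, A₂E₂ = 122500000 N, ΣAE = 174900000 N.
σ₂ = P·E₂/ΣAE = 277000·121000/174900000 = 191.6 MPa.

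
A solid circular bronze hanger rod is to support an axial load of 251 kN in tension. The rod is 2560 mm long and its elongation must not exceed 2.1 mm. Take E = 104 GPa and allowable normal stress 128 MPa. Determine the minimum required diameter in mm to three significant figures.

61.2 mm

Required area A ≥ P/σ_allow = 251000/128 = 1961 mm².
For a solid circular section, d ≥ √(4A/π) = 49.97 mm.
Elongation limit: A ≥ PL/(Eδ_allow) = 251000·2560/(104000·2.1) = 2942 mm² ⇒ d ≥ 61.2 mm.
The elongation limit governs.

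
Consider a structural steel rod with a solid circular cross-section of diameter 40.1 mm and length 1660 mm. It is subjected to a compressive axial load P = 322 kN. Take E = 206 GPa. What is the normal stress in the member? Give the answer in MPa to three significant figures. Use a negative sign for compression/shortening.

-255 MPa

A = 1263 mm².
σ = N/A = -322000/1263 = -255 MPa.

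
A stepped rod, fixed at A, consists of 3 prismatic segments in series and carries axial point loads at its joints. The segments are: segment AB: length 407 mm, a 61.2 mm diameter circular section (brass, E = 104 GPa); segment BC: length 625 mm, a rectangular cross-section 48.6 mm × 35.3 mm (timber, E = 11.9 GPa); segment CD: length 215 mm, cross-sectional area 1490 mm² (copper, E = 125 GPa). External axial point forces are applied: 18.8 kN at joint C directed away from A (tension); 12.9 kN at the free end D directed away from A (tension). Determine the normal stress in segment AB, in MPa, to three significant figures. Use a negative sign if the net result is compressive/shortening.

10.8 MPa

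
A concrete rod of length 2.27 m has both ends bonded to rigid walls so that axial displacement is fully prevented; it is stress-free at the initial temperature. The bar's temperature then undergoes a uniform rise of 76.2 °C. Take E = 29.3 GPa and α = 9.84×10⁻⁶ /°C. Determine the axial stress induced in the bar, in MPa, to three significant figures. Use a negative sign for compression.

-22.0 MPa

Free thermal expansion αLΔT = 9.84e-6 · 2270 · 76.2 = 1.702 mm.
The walls impose strain ε = −(1.702)/2270 = -7.4981e-04; σ = Eε = 29300 · -7.4981e-04 = -21.97 MPa.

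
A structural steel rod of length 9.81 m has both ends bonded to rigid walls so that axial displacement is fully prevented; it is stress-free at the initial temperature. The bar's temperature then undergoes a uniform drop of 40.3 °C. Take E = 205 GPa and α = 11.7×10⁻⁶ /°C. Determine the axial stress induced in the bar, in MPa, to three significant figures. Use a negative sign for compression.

96.7 MPa

Free thermal expansion αLΔT = 11.7e-6 · 9810 · -40.3 = -4.626 mm.
The walls impose strain ε = −(-4.626)/9810 = 4.7151e-04; σ = Eε = 205000 · 4.7151e-04 = 96.66 MPa.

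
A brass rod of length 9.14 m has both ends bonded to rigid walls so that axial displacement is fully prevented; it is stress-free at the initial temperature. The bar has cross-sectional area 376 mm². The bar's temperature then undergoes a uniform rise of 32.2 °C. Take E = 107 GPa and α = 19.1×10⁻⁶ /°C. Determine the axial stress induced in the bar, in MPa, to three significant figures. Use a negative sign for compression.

-65.8 MPa

Free thermal expansion αLΔT = 19.1e-6 · 9140 · 32.2 = 5.621 mm.
The walls impose strain ε = −(5.621)/9140 = -6.1502e-04; σ = Eε = 107000 · -6.1502e-04 = -65.81 MPa.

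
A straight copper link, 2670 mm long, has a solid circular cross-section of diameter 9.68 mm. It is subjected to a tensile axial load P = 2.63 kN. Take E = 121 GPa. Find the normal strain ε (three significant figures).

2.95e-04

A = 73.59 mm².
σ = N/A = 35.74 MPa; ε = σ/E = 35.74/121000 = 2.953e-04.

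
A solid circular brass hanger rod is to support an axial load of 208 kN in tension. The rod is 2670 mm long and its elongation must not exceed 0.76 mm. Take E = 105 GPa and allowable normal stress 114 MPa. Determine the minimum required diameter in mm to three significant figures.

Required area A ≥ P/σ_allow = 208000/114 = 1825 mm².
For a solid circular section, d ≥ √(4A/π) = 48.2 mm.
Elongation limit: A ≥ PL/(Eδ_allow) = 208000·2670/(105000·0.76) = 6959 mm² ⇒ d ≥ 94.13 mm.
The elongation limit governs.

94.1 mm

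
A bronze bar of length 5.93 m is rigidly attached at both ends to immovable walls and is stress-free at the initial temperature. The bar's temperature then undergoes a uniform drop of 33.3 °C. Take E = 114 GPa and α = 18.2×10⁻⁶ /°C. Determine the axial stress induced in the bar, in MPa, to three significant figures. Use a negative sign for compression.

69.1 MPa

Free thermal expansion αLΔT = 18.2e-6 · 5930 · -33.3 = -3.594 mm.
The walls impose strain ε = −(-3.594)/5930 = 6.0606e-04; σ = Eε = 114000 · 6.0606e-04 = 69.09 MPa.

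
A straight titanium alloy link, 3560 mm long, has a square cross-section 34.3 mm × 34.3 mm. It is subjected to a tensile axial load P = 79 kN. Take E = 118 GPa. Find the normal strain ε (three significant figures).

A = 1176 mm².
σ = N/A = 67.15 MPa; ε = σ/E = 67.15/118000 = 5.691e-04.

5.69e-04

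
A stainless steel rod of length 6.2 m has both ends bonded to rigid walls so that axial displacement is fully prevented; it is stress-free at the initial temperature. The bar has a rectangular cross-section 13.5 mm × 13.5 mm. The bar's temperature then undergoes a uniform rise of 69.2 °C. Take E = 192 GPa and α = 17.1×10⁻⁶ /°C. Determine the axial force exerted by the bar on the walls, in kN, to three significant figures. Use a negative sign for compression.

Free thermal expansion αLΔT = 17.1e-6 · 6200 · 69.2 = 7.337 mm.
The walls impose strain ε = −(7.337)/6200 = -1.1833e-03; σ = Eε = 192000 · -1.1833e-03 = -227.2 MPa.
Wall reaction R = σ·A = -227.2·182.2 = -41410 N = -41.41 kN.

-41.4 kN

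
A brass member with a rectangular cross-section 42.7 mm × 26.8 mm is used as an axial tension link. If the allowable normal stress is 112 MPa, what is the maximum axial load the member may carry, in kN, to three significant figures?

128 kN

A = 1144 mm².
P_max = σ_allow · A = 112 · 1144 = 128200 N = 128.2 kN.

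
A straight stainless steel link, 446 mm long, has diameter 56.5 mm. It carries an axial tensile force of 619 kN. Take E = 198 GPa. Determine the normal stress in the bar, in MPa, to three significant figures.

A = 2507 mm².
σ = N/A = 619000/2507 = 246.9 MPa.

247 MPa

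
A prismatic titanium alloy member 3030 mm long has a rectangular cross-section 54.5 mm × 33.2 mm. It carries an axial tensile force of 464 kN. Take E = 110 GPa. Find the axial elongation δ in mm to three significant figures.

A = 1809 mm².
δ_mech = NL/(AE) = 464000·3030/(1809·110000) = 7.064 mm.

7.06 mm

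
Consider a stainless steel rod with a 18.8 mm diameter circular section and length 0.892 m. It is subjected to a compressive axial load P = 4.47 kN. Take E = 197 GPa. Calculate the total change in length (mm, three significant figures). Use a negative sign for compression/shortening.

A = 277.6 mm².
δ_mech = NL/(AE) = -4470·892/(277.6·197000) = -0.07291 mm.

-0.0729 mm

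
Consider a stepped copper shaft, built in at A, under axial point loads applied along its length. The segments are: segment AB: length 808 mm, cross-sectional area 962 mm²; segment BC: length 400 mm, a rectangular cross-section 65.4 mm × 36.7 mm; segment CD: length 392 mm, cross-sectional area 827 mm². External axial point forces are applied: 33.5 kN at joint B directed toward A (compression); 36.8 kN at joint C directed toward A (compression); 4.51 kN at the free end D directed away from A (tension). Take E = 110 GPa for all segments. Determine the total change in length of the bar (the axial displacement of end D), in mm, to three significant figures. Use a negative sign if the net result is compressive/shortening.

Internal axial forces (sectioning from the free end, tension +): N_CD = 4.51 kN, N_BC = -32.29 kN, N_AB = -65.79 kN.
A_BC = 2400 mm².
δ_AB = -65790·808/(962·110000) = -0.5023 mm
δ_BC = -32290·400/(2400·110000) = -0.04892 mm
δ_CD = 4510·392/(827·110000) = 0.01943 mm
δ = Σδ_i = -0.5318 mm.

-0.532 mm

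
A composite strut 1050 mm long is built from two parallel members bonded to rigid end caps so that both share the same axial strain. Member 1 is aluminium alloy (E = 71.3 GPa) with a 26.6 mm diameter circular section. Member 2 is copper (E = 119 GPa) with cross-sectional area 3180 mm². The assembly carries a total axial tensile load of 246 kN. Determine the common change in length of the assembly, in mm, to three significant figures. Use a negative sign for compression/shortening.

A_1 = 555.7 mm².
Equal strain + equilibrium ⇒ each member carries load in proportion to AE: A₁E₁ = 39620000 N, A₂E₂ = 378400000 N, ΣAE = 418000000 N.
δ = PL/ΣAE = 246000·1050/418000000 = 0.6179 mm.

0.618 mm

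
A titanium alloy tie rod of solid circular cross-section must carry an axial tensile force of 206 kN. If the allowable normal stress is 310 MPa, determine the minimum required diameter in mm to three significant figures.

29.1 mm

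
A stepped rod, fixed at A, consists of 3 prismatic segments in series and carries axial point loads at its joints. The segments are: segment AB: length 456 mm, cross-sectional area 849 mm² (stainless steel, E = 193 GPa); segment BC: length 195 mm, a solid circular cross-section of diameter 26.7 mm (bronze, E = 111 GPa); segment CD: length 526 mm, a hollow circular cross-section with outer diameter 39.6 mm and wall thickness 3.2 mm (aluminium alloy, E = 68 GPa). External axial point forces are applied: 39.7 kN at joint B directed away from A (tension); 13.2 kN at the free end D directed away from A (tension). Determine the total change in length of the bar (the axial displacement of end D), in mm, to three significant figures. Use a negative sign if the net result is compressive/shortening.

0.468 mm

Internal axial forces (sectioning from the free end, tension +): N_CD = 13.2 kN, N_BC = 13.2 kN, N_AB = 52.9 kN.
A_BC = 559.9 mm².
A_CD = 365.9 mm².
δ_AB = 52900·456/(849·193000) = 0.1472 mm
δ_BC = 13200·195/(559.9·111000) = 0.04142 mm
δ_CD = 13200·526/(365.9·68000) = 0.279 mm
δ = Σδ_i = 0.4677 mm.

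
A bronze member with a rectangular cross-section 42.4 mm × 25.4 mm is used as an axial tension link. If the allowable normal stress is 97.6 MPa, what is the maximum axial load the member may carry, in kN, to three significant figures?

A = 1077 mm².
P_max = σ_allow · A = 97.6 · 1077 = 105100 N = 105.1 kN.

105 kN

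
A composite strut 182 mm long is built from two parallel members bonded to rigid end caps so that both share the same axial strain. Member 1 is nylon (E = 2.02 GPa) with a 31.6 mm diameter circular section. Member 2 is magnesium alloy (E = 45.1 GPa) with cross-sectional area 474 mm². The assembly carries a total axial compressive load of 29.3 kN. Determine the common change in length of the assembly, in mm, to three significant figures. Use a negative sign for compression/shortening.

-0.232 mm

A_1 = 784.3 mm².
Equal strain + equilibrium ⇒ each member carries load in proportion to AE: A₁E₁ = 1584000 N, A₂E₂ = 21380000 N, ΣAE = 22960000 N.
δ = PL/ΣAE = -29300·182/22960000 = -0.2322 mm.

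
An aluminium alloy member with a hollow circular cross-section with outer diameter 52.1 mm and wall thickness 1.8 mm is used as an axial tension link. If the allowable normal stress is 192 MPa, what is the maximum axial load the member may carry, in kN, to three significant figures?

A = 284.4 mm².
P_max = σ_allow · A = 192 · 284.4 = 54610 N = 54.61 kN.

54.6 kN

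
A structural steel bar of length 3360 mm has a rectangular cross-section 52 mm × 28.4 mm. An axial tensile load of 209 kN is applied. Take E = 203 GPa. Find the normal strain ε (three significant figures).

A = 1477 mm².
σ = N/A = 141.5 MPa; ε = σ/E = 141.5/203000 = 6.972e-04.

6.97e-04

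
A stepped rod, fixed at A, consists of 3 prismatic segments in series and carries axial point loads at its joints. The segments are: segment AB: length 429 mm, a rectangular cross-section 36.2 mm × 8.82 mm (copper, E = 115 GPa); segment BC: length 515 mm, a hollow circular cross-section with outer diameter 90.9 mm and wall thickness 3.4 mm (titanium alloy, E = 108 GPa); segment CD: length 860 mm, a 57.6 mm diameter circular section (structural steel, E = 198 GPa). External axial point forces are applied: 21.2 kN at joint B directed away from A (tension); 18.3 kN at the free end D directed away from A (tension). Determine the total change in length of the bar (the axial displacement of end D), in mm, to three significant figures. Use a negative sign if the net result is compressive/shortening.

0.585 mm

Internal axial forces (sectioning from the free end, tension +): N_CD = 18.3 kN, N_BC = 18.3 kN, N_AB = 39.5 kN.
A_AB = 319.3 mm².
A_BC = 934.6 mm².
A_CD = 2606 mm².
δ_AB = 39500·429/(319.3·115000) = 0.4615 mm
δ_BC = 18300·515/(934.6·108000) = 0.09337 mm
δ_CD = 18300·860/(2606·198000) = 0.0305 mm
δ = Σδ_i = 0.5854 mm.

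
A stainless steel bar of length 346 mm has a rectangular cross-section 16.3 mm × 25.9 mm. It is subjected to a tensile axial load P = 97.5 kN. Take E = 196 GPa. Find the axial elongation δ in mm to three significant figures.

0.408 mm

A = 422.2 mm².
δ_mech = NL/(AE) = 97500·346/(422.2·196000) = 0.4077 mm.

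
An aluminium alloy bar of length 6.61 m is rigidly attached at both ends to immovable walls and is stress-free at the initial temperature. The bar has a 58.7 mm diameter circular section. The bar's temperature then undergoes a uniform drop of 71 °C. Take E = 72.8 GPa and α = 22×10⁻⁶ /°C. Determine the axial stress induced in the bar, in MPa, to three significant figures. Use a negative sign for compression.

Free thermal expansion αLΔT = 22e-6 · 6610 · -71 = -10.32 mm.
The walls impose strain ε = −(-10.32)/6610 = 1.5620e-03; σ = Eε = 72800 · 1.5620e-03 = 113.7 MPa.

114 MPa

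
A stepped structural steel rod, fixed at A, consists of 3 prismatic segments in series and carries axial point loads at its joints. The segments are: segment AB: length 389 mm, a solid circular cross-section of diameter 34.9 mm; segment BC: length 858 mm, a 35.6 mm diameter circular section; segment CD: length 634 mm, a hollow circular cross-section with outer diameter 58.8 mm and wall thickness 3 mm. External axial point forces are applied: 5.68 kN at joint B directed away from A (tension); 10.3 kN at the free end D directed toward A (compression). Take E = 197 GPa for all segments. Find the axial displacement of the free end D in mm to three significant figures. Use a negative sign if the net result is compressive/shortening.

Internal axial forces (sectioning from the free end, tension +): N_CD = -10.3 kN, N_BC = -10.3 kN, N_AB = -4.62 kN.
A_AB = 956.6 mm².
A_BC = 995.4 mm².
A_CD = 525.9 mm².
δ_AB = -4620·389/(956.6·197000) = -0.009536 mm
δ_BC = -10300·858/(995.4·197000) = -0.04507 mm
δ_CD = -10300·634/(525.9·197000) = -0.06303 mm
δ = Σδ_i = -0.1176 mm.

-0.118 mm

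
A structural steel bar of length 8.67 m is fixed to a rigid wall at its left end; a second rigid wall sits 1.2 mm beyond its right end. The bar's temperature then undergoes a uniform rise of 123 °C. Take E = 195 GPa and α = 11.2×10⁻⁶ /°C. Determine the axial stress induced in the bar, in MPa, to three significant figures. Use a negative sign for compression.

Free thermal expansion αLΔT = 11.2e-6 · 8670 · 123 = 11.94 mm.
The walls engage after the gap closes; constrained expansion = 11.94 − 1.2 = 10.74 mm.
The walls impose strain ε = −(10.74)/8670 = -1.2392e-03; σ = Eε = 195000 · -1.2392e-03 = -241.6 MPa.

-242 MPa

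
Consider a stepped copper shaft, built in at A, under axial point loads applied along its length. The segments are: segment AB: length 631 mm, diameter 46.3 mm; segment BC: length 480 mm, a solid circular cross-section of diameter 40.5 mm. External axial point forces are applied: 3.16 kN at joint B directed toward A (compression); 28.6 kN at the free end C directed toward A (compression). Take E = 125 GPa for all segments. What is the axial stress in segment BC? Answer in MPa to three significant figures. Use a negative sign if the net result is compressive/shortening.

Internal axial forces (sectioning from the free end, tension +): N_BC = -28.6 kN, N_AB = -31.76 kN.
A_BC = 1288 mm².
σ_BC = N_BC/A_BC = -28600/1288 = -22.2 MPa.

-22.2 MPa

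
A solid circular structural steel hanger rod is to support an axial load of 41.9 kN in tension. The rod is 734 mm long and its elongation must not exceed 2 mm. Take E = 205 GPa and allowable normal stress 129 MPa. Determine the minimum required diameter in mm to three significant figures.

Required area A ≥ P/σ_allow = 41900/129 = 324.8 mm².
For a solid circular section, d ≥ √(4A/π) = 20.34 mm.
Elongation limit: A ≥ PL/(Eδ_allow) = 41900·734/(205000·2) = 75.01 mm² ⇒ d ≥ 9.773 mm.
The stress limit governs.

20.3 mm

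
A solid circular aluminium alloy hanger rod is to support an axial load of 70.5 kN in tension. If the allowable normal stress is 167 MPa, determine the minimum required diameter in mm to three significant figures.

Required area A ≥ P/σ_allow = 70500/167 = 422.2 mm².
For a solid circular section, d ≥ √(4A/π) = 23.18 mm.

23.2 mm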